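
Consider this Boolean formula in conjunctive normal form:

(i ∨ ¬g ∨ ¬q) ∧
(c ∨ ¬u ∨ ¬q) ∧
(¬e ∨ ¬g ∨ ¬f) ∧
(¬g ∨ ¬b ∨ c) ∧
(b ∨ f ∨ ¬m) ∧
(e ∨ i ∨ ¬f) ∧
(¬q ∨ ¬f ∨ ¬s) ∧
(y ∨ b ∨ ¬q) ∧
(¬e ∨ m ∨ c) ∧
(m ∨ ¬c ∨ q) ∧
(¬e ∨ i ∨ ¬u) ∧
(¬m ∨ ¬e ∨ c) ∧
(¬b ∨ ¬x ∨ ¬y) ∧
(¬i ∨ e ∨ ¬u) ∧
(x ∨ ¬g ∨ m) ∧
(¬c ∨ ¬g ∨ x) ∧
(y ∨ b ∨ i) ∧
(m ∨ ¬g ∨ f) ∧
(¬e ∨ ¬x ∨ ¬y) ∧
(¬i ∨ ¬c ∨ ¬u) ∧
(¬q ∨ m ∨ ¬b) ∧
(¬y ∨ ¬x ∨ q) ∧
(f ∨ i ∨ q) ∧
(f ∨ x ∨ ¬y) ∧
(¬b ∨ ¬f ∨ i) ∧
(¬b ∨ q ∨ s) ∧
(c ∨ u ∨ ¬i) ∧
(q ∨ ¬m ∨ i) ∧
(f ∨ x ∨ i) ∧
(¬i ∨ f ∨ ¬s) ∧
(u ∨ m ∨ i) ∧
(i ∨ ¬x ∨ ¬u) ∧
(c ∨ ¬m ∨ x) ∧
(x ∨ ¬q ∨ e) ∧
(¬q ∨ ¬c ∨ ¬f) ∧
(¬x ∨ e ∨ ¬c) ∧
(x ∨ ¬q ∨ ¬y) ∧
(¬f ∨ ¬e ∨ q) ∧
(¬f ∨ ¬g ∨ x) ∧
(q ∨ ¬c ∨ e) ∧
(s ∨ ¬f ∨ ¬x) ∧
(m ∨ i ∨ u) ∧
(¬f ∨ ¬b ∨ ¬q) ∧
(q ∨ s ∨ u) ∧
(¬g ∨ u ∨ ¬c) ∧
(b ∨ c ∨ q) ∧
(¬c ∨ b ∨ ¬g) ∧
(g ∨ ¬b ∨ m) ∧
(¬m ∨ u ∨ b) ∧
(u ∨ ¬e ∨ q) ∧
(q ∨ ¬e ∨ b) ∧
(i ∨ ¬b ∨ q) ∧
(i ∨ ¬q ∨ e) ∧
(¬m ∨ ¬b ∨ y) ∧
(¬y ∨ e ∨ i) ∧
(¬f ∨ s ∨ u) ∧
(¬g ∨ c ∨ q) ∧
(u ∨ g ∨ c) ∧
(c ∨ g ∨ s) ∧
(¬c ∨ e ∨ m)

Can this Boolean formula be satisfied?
No

No, the formula is not satisfiable.

No assignment of truth values to the variables can make all 60 clauses true simultaneously.

The formula is UNSAT (unsatisfiable).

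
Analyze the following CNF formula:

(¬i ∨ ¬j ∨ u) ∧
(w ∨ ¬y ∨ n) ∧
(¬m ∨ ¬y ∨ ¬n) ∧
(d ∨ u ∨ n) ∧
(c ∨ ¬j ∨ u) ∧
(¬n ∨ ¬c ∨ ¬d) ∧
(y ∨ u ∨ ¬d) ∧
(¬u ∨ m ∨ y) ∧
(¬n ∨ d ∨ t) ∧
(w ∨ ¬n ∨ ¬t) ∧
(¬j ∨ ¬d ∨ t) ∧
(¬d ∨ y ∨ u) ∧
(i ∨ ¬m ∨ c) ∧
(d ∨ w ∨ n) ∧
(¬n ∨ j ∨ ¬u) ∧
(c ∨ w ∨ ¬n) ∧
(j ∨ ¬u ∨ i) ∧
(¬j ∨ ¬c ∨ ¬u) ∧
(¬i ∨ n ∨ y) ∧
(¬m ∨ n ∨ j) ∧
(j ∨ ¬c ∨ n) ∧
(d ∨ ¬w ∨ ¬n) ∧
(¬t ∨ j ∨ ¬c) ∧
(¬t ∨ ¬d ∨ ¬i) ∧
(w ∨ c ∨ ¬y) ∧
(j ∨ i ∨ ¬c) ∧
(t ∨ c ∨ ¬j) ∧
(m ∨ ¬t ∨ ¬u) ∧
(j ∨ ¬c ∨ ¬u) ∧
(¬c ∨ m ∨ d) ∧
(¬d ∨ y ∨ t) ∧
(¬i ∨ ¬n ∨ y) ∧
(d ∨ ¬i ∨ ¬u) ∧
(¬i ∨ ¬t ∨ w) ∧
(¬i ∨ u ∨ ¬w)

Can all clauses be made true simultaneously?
Yes

Yes, the formula is satisfiable.

One satisfying assignment is: d=True, i=False, t=True, u=False, j=True, y=True, m=True, w=True, c=True, n=False

Verification: With this assignment, all 35 clauses evaluate to true.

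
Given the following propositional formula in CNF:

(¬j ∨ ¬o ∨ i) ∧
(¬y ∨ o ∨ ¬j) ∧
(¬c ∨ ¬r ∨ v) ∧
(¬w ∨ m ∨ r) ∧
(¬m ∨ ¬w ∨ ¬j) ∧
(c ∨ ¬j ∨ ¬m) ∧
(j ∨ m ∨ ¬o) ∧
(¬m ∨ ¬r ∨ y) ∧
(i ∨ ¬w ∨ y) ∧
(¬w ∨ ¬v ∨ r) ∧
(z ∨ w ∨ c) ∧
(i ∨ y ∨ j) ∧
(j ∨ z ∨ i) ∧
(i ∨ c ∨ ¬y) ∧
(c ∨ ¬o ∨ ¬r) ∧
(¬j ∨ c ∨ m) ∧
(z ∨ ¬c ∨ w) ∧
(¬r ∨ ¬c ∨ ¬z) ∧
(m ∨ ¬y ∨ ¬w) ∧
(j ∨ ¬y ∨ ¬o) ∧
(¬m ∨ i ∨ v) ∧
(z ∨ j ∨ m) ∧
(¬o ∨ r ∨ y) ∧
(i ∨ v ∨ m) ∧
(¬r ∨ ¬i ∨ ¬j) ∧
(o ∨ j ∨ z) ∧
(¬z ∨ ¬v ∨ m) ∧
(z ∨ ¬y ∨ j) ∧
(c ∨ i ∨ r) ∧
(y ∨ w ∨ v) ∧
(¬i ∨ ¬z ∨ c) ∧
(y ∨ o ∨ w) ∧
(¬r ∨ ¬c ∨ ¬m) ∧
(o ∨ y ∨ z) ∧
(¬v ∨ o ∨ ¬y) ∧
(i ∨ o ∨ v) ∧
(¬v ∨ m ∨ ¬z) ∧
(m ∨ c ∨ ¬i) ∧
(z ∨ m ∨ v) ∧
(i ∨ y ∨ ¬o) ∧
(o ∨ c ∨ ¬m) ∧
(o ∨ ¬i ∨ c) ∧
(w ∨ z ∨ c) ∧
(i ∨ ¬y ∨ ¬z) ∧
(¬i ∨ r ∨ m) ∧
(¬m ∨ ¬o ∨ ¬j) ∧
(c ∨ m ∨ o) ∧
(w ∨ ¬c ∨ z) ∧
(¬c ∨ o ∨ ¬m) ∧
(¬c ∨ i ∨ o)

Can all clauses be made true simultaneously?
No

No, the formula is not satisfiable.

No assignment of truth values to the variables can make all 50 clauses true simultaneously.

The formula is UNSAT (unsatisfiable).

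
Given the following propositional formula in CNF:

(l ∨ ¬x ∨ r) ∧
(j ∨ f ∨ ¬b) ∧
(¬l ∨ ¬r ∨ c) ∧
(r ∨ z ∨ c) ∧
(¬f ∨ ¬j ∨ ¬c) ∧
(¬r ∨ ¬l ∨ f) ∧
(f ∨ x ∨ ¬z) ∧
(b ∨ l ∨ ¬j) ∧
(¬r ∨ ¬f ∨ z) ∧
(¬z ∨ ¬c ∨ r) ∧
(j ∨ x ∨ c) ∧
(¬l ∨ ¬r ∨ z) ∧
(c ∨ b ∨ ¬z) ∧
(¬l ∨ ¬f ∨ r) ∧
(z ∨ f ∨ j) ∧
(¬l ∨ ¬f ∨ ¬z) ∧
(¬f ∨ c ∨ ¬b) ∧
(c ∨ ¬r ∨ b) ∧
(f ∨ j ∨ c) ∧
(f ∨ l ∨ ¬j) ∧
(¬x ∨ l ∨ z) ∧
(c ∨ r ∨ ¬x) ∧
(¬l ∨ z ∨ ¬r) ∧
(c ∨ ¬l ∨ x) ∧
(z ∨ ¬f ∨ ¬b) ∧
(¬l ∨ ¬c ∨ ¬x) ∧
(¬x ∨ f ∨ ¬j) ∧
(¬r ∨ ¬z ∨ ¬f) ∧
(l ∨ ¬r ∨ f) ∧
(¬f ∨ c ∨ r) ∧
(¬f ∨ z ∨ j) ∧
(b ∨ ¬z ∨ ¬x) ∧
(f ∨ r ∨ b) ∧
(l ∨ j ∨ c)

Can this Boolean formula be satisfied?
Yes

Yes, the formula is satisfiable.

One satisfying assignment is: x=False, c=True, b=True, z=False, j=True, f=False, l=True, r=False

Verification: With this assignment, all 34 clauses evaluate to true.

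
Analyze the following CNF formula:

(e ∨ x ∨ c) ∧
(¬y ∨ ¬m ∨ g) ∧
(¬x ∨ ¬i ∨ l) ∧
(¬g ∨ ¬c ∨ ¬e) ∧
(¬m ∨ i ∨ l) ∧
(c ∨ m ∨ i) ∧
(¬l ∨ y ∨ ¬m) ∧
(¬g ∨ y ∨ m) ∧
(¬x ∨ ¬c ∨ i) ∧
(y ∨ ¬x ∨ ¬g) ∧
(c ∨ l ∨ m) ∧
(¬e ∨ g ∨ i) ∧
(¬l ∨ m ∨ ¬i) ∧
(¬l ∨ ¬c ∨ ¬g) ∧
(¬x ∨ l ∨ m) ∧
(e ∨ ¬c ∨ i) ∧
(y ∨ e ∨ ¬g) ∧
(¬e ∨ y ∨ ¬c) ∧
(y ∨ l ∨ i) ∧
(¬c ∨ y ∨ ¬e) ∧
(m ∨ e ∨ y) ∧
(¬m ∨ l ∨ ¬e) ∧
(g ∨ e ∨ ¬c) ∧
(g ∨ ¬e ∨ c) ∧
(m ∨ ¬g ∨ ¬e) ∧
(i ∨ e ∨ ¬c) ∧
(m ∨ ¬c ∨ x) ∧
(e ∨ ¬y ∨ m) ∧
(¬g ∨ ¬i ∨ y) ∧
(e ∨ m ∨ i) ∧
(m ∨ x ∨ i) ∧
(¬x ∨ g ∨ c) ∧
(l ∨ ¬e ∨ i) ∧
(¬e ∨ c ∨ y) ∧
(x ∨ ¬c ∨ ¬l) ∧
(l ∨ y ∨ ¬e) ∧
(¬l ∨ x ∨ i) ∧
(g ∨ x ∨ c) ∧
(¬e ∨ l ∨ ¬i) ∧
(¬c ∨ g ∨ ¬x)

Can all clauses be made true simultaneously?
Yes

Yes, the formula is satisfiable.

One satisfying assignment is: i=False, x=True, y=True, g=True, l=True, e=False, c=False, m=True

Verification: With this assignment, all 40 clauses evaluate to true.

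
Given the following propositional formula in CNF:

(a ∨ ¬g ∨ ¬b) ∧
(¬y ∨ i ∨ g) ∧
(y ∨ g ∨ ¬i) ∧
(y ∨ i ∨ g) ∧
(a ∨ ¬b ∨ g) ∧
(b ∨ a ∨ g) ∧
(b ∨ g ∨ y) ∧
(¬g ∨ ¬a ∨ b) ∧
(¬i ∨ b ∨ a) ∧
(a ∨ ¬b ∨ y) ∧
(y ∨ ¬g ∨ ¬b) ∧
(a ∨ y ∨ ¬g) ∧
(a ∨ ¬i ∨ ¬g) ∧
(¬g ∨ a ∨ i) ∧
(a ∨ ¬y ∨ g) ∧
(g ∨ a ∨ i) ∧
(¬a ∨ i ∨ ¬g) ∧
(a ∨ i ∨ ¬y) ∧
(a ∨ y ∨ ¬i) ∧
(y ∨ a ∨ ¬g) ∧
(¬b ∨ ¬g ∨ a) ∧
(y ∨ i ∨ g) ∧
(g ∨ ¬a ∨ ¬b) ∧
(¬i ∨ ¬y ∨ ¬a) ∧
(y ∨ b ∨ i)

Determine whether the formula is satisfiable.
No

No, the formula is not satisfiable.

No assignment of truth values to the variables can make all 25 clauses true simultaneously.

The formula is UNSAT (unsatisfiable).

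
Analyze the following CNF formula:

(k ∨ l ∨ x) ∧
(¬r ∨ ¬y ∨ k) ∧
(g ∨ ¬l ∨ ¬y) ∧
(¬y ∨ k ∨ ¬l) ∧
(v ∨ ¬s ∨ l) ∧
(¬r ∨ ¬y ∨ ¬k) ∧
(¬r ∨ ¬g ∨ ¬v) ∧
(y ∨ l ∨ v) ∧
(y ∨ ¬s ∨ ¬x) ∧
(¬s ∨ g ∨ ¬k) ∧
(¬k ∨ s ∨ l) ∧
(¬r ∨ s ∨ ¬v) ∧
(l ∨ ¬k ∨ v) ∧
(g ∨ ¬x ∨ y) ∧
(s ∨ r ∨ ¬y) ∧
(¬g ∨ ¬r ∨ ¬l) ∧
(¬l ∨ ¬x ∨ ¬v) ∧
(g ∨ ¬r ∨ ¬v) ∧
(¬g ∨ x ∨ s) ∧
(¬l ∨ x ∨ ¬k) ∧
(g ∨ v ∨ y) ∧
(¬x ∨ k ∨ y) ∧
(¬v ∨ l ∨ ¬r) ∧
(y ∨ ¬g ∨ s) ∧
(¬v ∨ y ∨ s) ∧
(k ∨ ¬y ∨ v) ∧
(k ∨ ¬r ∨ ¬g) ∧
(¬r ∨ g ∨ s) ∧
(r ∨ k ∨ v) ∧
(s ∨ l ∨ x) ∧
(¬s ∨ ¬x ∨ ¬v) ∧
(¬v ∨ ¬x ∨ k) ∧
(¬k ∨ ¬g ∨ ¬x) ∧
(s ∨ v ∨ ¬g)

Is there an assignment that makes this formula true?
Yes

Yes, the formula is satisfiable.

One satisfying assignment is: g=False, s=True, x=False, l=True, r=False, y=False, v=True, k=False

Verification: With this assignment, all 34 clauses evaluate to true.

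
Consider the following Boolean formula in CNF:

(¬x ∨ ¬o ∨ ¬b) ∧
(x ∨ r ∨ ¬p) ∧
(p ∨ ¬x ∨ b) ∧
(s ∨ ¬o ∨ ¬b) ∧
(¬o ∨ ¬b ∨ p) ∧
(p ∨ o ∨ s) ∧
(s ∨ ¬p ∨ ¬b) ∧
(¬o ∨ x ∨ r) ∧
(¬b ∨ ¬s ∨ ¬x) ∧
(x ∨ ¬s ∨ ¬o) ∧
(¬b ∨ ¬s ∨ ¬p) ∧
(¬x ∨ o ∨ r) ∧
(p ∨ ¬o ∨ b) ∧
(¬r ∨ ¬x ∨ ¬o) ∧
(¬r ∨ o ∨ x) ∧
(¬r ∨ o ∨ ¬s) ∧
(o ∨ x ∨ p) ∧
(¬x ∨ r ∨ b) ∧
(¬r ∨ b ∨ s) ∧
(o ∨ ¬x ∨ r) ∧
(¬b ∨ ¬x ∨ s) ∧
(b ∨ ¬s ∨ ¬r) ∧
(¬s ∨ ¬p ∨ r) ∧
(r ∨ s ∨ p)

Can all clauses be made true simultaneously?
No

No, the formula is not satisfiable.

No assignment of truth values to the variables can make all 24 clauses true simultaneously.

The formula is UNSAT (unsatisfiable).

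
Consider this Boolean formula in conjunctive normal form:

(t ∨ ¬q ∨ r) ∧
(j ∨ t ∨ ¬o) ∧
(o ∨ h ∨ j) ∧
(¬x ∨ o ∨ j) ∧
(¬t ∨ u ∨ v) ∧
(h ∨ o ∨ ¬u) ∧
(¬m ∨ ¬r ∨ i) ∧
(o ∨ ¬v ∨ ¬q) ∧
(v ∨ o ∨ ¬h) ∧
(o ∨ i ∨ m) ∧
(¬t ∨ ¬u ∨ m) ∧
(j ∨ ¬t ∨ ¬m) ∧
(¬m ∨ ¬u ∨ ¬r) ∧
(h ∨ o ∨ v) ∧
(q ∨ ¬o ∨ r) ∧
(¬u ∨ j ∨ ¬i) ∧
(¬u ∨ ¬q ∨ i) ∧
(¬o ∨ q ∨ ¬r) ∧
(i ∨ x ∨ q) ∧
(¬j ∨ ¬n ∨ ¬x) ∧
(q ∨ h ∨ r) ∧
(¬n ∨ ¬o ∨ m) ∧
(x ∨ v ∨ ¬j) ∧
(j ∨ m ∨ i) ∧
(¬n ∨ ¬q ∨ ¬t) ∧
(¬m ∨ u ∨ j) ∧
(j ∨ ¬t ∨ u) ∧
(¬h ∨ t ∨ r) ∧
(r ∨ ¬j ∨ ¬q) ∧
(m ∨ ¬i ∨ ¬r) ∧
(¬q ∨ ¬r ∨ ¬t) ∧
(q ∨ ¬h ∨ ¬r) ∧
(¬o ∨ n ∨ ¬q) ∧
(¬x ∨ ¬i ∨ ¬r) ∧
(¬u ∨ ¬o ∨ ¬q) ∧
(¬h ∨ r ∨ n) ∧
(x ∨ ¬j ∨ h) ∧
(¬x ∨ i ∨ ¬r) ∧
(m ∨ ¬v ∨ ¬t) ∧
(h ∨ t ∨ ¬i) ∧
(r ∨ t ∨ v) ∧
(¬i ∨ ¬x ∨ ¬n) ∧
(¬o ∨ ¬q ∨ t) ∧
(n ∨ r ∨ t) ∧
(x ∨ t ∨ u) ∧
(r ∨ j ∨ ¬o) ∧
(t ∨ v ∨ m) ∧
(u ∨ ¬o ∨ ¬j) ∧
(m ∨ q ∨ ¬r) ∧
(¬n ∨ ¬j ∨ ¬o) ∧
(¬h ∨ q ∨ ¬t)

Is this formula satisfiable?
No

No, the formula is not satisfiable.

No assignment of truth values to the variables can make all 51 clauses true simultaneously.

The formula is UNSAT (unsatisfiable).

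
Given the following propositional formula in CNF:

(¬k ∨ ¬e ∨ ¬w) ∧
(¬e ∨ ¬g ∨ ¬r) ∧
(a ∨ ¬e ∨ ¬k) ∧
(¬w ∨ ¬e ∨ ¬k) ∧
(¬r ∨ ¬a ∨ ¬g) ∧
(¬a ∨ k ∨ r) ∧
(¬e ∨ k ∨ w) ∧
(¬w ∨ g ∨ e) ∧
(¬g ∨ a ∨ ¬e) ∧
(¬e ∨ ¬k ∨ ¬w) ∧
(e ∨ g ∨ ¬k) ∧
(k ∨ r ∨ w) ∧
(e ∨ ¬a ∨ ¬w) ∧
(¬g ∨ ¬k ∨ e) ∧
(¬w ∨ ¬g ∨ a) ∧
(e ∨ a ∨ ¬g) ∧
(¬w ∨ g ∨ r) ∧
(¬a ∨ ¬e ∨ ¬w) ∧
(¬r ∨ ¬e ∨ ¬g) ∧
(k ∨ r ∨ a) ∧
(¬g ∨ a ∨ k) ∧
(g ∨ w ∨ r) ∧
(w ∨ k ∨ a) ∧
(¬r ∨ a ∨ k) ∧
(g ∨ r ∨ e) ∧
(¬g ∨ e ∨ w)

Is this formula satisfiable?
Yes

Yes, the formula is satisfiable.

One satisfying assignment is: k=True, a=True, e=True, r=False, g=True, w=False

Verification: With this assignment, all 26 clauses evaluate to true.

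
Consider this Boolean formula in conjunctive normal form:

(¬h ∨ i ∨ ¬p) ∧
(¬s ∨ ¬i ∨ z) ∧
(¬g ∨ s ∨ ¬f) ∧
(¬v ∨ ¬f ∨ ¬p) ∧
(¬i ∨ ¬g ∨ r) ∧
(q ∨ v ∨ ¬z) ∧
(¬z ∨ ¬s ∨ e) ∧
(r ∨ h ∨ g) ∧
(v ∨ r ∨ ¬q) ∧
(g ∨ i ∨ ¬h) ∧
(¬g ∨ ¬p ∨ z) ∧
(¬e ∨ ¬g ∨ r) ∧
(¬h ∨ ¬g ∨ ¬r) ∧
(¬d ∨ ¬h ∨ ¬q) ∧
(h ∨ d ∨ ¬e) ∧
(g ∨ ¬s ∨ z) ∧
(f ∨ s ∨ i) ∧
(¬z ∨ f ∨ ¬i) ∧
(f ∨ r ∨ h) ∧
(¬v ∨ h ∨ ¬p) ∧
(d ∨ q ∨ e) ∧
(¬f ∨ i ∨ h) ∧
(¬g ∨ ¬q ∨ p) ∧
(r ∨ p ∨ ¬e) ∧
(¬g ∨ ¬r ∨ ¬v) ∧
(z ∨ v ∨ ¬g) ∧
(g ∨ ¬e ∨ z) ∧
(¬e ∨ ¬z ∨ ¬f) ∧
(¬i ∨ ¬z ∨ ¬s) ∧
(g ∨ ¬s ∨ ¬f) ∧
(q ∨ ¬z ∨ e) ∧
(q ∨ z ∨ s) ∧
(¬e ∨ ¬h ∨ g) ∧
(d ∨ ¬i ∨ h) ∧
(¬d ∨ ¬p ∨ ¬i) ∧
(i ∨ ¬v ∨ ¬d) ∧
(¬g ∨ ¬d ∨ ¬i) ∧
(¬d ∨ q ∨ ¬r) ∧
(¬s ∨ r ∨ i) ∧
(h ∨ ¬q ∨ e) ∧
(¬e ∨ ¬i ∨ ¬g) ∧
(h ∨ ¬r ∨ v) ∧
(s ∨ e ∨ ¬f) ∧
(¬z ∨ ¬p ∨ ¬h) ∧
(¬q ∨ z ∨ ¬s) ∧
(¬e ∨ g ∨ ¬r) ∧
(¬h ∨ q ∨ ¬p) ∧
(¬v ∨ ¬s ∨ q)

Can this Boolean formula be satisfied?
Yes

Yes, the formula is satisfiable.

One satisfying assignment is: i=True, h=True, g=False, s=False, e=False, d=False, r=True, v=False, q=True, z=False, p=True, f=False

Verification: With this assignment, all 48 clauses evaluate to true.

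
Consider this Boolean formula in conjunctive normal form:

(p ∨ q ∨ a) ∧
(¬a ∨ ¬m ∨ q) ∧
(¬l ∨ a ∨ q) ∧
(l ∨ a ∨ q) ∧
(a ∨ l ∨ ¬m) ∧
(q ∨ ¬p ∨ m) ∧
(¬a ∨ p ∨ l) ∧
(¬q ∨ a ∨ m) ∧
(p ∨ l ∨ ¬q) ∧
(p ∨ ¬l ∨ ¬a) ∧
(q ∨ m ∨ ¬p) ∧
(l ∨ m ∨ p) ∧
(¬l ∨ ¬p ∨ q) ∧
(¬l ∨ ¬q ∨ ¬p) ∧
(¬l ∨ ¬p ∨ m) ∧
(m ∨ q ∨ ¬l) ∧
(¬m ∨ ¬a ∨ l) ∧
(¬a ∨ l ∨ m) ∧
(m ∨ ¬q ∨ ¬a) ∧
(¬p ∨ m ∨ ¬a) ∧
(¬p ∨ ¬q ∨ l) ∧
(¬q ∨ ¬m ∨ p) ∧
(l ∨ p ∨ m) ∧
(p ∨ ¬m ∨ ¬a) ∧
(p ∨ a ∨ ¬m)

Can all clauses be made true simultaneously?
No

No, the formula is not satisfiable.

No assignment of truth values to the variables can make all 25 clauses true simultaneously.

The formula is UNSAT (unsatisfiable).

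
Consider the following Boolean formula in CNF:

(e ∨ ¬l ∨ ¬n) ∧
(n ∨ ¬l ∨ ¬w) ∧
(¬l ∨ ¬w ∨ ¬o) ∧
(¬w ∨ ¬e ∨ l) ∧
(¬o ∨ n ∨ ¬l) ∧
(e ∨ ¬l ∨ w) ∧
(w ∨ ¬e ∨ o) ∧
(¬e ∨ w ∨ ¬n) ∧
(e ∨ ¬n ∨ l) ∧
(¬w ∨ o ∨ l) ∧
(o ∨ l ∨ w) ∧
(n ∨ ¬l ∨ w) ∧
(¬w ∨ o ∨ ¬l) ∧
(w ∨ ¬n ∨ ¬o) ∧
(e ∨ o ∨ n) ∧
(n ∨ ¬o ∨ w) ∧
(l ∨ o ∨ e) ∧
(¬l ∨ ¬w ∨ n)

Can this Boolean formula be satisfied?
Yes

Yes, the formula is satisfiable.

One satisfying assignment is: o=True, e=False, w=True, l=False, n=False

Verification: With this assignment, all 18 clauses evaluate to true.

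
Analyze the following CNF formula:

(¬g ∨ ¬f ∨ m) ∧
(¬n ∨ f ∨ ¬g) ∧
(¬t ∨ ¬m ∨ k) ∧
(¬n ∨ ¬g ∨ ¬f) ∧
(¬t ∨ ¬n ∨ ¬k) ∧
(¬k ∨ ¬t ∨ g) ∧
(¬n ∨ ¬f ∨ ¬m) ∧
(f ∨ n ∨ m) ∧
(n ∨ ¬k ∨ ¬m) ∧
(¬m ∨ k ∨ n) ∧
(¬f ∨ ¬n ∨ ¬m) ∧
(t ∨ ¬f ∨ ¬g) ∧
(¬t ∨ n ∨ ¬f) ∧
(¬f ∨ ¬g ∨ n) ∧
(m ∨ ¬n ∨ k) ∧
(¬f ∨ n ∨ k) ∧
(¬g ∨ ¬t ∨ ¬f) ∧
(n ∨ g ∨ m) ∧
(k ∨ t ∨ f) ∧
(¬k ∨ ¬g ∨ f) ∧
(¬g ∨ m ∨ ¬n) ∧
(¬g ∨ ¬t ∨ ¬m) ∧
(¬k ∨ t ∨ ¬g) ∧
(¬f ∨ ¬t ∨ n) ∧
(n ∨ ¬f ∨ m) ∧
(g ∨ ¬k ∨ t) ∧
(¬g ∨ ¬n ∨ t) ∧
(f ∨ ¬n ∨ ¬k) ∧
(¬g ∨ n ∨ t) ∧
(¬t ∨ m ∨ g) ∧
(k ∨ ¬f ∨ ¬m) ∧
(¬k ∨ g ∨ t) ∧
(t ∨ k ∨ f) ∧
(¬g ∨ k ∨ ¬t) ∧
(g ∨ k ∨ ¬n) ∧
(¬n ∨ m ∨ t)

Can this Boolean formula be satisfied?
No

No, the formula is not satisfiable.

No assignment of truth values to the variables can make all 36 clauses true simultaneously.

The formula is UNSAT (unsatisfiable).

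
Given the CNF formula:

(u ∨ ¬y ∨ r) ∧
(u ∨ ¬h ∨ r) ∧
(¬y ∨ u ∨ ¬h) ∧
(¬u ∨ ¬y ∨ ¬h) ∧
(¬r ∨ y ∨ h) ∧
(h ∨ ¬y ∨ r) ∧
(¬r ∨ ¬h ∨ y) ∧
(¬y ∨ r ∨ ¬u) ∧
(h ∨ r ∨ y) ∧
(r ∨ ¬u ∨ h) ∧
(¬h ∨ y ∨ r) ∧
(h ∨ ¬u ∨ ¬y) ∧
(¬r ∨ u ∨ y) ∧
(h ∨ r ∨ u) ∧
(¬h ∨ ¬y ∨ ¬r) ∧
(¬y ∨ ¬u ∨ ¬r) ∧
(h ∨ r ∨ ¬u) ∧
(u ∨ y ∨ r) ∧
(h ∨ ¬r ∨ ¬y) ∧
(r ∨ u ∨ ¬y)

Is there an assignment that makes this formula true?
No

No, the formula is not satisfiable.

No assignment of truth values to the variables can make all 20 clauses true simultaneously.

The formula is UNSAT (unsatisfiable).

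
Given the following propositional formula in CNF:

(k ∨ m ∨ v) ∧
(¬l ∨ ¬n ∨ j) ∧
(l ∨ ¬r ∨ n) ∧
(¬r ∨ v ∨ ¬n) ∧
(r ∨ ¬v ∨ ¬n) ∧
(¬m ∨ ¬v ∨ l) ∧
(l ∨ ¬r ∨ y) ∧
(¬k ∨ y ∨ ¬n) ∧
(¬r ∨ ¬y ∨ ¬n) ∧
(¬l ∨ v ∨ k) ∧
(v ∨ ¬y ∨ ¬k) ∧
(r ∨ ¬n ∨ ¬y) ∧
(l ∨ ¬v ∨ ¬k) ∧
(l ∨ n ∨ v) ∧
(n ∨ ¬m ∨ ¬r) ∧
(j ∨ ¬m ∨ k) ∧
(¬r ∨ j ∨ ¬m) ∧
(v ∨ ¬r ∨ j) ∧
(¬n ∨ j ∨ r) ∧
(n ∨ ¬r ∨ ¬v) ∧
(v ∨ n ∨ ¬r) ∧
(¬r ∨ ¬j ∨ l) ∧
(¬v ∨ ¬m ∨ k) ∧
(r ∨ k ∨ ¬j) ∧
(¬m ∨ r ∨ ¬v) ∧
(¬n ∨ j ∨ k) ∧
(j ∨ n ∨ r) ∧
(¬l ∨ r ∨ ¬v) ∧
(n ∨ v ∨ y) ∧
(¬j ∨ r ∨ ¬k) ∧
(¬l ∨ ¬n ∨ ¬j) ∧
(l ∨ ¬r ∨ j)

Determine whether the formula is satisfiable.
No

No, the formula is not satisfiable.

No assignment of truth values to the variables can make all 32 clauses true simultaneously.

The formula is UNSAT (unsatisfiable).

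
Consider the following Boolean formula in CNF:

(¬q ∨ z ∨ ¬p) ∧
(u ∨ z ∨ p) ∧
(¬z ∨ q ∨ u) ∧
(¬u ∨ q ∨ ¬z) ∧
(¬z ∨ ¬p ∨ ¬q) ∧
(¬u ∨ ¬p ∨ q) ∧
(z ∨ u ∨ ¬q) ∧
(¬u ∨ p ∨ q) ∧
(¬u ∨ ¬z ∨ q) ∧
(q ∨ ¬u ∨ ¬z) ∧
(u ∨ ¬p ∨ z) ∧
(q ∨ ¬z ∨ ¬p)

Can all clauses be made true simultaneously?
Yes

Yes, the formula is satisfiable.

One satisfying assignment is: q=True, z=True, u=False, p=False

Verification: With this assignment, all 12 clauses evaluate to true.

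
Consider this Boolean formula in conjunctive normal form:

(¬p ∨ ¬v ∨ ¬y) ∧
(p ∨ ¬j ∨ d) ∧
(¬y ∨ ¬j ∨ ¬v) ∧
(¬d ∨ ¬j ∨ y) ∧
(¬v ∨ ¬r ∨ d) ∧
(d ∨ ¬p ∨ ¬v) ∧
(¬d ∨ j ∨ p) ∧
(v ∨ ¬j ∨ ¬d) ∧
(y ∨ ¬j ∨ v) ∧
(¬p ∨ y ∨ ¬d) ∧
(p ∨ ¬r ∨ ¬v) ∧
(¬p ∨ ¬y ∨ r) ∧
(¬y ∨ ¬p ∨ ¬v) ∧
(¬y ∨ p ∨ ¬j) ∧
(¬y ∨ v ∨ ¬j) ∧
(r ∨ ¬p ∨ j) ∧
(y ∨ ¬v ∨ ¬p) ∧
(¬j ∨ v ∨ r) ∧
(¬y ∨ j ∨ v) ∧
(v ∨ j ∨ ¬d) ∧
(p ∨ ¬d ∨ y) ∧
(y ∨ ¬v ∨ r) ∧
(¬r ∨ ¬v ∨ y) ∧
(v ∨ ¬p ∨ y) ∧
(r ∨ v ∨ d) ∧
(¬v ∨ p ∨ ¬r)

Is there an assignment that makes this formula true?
Yes

Yes, the formula is satisfiable.

One satisfying assignment is: y=True, j=False, d=False, p=False, r=False, v=True

Verification: With this assignment, all 26 clauses evaluate to true.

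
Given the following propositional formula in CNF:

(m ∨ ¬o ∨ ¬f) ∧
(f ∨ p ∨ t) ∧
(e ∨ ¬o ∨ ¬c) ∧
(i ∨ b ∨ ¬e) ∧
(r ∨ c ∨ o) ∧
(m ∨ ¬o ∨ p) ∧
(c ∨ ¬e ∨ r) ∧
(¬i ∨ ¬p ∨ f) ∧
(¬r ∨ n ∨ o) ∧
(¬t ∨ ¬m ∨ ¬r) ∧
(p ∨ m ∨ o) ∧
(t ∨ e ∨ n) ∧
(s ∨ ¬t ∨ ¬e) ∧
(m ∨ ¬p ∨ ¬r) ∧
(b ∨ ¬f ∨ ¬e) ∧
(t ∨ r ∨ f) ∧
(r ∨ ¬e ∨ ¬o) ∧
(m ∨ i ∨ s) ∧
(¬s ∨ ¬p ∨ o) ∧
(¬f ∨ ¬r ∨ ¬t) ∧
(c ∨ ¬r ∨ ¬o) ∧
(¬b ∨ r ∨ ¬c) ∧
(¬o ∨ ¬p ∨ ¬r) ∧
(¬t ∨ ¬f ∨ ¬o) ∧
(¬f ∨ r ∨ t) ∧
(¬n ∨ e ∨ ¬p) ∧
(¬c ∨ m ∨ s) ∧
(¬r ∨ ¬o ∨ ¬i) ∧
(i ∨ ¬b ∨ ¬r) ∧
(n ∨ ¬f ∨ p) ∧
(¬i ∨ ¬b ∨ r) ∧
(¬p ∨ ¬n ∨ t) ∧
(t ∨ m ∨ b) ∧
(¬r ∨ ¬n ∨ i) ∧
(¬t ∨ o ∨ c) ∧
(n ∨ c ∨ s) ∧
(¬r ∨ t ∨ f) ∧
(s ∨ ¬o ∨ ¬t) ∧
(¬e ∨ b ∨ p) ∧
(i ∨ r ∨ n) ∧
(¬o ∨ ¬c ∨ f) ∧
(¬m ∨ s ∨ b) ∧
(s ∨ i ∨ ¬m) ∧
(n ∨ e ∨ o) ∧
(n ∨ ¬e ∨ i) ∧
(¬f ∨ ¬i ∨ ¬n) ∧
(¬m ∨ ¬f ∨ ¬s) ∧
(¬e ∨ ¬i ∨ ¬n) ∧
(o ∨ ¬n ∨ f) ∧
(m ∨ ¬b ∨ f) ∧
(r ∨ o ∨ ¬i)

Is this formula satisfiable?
Yes

Yes, the formula is satisfiable.

One satisfying assignment is: b=False, i=True, t=True, m=True, p=False, o=True, f=False, n=False, c=False, e=False, s=True, r=False

Verification: With this assignment, all 51 clauses evaluate to true.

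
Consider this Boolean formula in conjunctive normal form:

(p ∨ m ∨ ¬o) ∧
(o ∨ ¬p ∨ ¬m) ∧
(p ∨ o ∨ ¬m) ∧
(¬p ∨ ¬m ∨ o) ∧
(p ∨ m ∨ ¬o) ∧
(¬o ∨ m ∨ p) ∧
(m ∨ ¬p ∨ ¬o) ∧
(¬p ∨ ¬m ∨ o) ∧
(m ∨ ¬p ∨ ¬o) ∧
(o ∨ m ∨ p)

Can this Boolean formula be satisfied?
Yes

Yes, the formula is satisfiable.

One satisfying assignment is: m=True, p=False, o=True

Verification: With this assignment, all 10 clauses evaluate to true.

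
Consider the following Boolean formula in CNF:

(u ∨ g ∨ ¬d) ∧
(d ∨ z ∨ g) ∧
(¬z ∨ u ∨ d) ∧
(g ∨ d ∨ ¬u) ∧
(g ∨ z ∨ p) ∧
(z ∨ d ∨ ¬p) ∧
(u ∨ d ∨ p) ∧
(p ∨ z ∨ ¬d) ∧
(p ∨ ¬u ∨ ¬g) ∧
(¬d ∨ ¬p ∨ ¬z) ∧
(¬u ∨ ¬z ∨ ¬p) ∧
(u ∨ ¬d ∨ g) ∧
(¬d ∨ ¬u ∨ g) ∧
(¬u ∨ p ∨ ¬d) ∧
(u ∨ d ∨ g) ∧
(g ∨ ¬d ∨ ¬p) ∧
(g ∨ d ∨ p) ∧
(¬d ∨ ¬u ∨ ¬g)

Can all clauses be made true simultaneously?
Yes

Yes, the formula is satisfiable.

One satisfying assignment is: d=True, z=True, g=True, u=False, p=False

Verification: With this assignment, all 18 clauses evaluate to true.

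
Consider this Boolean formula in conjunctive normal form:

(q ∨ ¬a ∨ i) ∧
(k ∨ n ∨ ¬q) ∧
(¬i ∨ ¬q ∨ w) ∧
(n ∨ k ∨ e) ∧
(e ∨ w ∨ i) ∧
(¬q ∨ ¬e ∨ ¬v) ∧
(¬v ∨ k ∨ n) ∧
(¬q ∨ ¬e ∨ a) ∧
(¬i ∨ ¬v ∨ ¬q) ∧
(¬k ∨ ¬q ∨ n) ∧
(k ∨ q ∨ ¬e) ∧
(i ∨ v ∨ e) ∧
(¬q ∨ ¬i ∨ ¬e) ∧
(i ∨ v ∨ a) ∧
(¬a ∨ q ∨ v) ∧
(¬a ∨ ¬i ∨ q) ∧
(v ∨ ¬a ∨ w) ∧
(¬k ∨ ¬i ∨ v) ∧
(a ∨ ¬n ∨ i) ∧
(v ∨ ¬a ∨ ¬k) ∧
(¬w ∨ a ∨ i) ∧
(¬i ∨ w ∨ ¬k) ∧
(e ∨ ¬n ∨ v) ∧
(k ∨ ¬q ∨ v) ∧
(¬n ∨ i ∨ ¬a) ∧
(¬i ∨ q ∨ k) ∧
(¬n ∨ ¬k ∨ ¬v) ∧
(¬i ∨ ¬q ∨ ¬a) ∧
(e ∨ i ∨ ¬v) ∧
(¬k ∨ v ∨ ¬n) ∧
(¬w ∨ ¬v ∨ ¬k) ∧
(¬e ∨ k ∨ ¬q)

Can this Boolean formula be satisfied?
Yes

Yes, the formula is satisfiable.

One satisfying assignment is: n=False, q=False, v=True, i=False, w=False, a=False, e=True, k=True

Verification: With this assignment, all 32 clauses evaluate to true.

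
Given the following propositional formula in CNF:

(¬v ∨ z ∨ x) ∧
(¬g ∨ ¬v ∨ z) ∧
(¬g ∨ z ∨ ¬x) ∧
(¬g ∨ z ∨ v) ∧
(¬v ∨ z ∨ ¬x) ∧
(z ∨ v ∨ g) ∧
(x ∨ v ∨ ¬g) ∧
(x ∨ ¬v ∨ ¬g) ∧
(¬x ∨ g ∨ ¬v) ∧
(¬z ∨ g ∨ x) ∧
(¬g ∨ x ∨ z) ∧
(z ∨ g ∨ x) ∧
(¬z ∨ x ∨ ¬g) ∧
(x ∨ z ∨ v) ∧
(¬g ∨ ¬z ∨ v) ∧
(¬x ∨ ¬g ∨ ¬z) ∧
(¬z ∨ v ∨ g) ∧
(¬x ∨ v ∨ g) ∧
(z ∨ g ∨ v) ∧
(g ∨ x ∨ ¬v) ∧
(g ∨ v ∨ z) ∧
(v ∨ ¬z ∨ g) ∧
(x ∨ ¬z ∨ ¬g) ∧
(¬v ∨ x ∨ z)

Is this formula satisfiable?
No

No, the formula is not satisfiable.

No assignment of truth values to the variables can make all 24 clauses true simultaneously.

The formula is UNSAT (unsatisfiable).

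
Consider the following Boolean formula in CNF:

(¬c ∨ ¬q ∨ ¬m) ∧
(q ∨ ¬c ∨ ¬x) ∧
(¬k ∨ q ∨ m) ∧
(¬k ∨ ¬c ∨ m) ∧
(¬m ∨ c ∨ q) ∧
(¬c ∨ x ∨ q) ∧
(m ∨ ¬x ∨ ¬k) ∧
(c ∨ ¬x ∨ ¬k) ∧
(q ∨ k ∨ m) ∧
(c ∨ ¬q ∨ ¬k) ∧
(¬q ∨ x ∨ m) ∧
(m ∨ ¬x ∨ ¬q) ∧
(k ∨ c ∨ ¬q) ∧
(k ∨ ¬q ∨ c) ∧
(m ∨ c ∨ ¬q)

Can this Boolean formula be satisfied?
No

No, the formula is not satisfiable.

No assignment of truth values to the variables can make all 15 clauses true simultaneously.

The formula is UNSAT (unsatisfiable).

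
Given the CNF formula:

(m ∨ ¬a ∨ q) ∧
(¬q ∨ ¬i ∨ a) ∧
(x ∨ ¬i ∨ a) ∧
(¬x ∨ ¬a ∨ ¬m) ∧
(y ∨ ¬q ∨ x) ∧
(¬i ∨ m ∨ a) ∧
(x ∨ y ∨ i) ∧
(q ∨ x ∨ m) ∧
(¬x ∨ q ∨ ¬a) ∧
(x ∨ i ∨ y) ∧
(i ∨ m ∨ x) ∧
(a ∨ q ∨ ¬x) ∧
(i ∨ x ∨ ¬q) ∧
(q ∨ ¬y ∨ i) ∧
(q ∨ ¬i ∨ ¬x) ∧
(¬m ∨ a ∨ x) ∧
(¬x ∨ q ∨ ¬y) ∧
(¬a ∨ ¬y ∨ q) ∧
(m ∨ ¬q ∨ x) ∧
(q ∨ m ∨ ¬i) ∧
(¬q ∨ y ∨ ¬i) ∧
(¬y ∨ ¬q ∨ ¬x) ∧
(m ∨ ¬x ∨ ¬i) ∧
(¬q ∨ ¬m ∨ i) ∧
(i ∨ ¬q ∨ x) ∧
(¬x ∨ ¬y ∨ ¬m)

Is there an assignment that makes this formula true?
Yes

Yes, the formula is satisfiable.

One satisfying assignment is: y=False, q=False, x=False, i=True, a=True, m=True

Verification: With this assignment, all 26 clauses evaluate to true.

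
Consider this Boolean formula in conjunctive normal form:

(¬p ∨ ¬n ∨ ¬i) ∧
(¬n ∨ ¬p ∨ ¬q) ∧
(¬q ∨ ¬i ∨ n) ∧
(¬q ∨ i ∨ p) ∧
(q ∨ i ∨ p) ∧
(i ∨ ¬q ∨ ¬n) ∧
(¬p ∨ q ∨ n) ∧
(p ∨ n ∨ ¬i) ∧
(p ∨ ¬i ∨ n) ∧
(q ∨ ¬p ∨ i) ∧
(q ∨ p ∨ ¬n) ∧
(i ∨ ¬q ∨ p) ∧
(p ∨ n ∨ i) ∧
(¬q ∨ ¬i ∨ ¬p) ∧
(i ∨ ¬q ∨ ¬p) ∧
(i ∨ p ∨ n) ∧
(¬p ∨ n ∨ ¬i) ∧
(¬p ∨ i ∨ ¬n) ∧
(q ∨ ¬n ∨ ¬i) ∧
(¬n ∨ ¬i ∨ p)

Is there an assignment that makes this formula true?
No

No, the formula is not satisfiable.

No assignment of truth values to the variables can make all 20 clauses true simultaneously.

The formula is UNSAT (unsatisfiable).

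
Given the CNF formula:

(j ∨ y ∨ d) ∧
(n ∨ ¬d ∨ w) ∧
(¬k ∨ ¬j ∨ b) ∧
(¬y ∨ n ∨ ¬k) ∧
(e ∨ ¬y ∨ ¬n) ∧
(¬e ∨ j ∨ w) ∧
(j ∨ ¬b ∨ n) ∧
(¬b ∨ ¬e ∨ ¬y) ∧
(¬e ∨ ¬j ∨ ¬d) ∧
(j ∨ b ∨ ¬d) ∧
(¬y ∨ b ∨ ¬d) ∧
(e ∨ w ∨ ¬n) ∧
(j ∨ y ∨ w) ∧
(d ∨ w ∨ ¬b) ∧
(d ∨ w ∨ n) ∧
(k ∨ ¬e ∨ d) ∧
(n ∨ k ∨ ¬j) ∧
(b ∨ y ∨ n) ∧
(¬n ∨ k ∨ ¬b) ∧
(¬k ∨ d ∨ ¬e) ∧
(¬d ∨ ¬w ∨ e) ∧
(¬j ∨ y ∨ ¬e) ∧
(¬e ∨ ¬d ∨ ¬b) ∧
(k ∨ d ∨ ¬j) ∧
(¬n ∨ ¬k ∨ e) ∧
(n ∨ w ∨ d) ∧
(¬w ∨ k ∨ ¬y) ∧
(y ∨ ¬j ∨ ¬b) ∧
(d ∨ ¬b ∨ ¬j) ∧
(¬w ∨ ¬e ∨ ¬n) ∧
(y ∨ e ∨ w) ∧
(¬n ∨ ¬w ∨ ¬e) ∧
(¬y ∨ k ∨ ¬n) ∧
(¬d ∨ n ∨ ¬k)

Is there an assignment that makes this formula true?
No

No, the formula is not satisfiable.

No assignment of truth values to the variables can make all 34 clauses true simultaneously.

The formula is UNSAT (unsatisfiable).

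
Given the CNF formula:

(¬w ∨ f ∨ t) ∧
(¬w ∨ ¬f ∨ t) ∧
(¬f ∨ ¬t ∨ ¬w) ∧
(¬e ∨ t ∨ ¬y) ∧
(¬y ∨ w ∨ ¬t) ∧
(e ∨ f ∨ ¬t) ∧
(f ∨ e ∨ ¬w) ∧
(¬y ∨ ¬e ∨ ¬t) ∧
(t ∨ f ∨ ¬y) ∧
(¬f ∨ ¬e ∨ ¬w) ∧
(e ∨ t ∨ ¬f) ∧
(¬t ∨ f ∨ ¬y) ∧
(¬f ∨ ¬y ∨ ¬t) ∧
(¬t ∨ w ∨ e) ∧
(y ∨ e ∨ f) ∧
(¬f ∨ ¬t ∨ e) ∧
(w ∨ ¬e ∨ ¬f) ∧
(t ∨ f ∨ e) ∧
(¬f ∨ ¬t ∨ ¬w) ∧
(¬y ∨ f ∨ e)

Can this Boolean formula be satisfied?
Yes

Yes, the formula is satisfiable.

One satisfying assignment is: y=False, f=False, w=False, t=False, e=True

Verification: With this assignment, all 20 clauses evaluate to true.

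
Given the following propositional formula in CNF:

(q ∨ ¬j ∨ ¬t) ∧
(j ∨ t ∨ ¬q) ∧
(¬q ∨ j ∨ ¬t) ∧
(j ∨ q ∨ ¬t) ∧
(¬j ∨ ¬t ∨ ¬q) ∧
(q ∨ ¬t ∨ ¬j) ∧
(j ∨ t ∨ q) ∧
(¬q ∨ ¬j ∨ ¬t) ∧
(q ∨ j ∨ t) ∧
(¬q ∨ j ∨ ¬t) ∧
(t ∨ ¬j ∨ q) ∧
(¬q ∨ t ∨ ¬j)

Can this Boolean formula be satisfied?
No

No, the formula is not satisfiable.

No assignment of truth values to the variables can make all 12 clauses true simultaneously.

The formula is UNSAT (unsatisfiable).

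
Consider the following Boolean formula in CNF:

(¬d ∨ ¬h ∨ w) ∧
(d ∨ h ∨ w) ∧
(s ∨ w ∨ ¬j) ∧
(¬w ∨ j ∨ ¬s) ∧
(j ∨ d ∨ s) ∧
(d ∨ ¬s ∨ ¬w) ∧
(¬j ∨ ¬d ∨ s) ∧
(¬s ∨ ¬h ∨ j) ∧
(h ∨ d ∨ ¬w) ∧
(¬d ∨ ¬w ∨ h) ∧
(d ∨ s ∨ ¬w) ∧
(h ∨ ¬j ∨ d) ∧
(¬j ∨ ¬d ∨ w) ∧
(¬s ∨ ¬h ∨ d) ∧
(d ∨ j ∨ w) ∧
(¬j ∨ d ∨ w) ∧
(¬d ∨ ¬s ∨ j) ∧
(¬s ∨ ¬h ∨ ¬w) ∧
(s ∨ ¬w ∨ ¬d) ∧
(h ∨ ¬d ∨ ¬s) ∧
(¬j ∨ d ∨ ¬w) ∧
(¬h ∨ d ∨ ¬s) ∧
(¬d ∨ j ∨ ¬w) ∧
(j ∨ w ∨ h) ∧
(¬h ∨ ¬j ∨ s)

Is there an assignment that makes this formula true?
No

No, the formula is not satisfiable.

No assignment of truth values to the variables can make all 25 clauses true simultaneously.

The formula is UNSAT (unsatisfiable).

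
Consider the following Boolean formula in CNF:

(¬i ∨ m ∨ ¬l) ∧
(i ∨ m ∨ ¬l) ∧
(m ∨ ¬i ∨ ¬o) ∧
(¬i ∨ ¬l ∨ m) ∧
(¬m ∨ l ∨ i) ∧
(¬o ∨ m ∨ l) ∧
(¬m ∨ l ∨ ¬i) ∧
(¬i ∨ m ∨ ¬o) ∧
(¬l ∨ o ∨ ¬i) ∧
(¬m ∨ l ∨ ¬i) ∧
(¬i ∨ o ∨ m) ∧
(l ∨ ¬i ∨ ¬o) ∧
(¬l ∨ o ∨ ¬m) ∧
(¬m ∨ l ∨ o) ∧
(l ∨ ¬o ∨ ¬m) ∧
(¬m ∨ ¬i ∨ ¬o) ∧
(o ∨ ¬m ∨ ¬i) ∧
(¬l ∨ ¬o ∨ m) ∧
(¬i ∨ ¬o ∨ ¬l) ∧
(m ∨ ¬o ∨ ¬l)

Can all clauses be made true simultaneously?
Yes

Yes, the formula is satisfiable.

One satisfying assignment is: l=False, m=False, o=False, i=False

Verification: With this assignment, all 20 clauses evaluate to true.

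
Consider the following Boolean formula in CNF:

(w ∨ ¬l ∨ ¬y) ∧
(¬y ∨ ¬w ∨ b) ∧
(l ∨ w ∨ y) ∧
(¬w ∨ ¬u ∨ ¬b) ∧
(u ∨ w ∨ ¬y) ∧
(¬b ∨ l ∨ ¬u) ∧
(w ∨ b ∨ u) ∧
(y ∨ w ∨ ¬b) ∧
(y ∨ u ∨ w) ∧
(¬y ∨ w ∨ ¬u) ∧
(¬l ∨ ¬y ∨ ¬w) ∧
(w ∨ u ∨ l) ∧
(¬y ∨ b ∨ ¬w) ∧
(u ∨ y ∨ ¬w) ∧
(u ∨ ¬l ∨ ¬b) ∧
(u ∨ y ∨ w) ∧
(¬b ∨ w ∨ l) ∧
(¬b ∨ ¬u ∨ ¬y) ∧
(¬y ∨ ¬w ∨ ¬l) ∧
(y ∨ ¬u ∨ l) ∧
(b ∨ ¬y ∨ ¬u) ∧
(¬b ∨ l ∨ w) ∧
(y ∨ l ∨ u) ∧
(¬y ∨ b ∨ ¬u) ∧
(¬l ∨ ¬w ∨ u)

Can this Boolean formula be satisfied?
Yes

Yes, the formula is satisfiable.

One satisfying assignment is: y=False, b=False, w=False, l=True, u=True

Verification: With this assignment, all 25 clauses evaluate to true.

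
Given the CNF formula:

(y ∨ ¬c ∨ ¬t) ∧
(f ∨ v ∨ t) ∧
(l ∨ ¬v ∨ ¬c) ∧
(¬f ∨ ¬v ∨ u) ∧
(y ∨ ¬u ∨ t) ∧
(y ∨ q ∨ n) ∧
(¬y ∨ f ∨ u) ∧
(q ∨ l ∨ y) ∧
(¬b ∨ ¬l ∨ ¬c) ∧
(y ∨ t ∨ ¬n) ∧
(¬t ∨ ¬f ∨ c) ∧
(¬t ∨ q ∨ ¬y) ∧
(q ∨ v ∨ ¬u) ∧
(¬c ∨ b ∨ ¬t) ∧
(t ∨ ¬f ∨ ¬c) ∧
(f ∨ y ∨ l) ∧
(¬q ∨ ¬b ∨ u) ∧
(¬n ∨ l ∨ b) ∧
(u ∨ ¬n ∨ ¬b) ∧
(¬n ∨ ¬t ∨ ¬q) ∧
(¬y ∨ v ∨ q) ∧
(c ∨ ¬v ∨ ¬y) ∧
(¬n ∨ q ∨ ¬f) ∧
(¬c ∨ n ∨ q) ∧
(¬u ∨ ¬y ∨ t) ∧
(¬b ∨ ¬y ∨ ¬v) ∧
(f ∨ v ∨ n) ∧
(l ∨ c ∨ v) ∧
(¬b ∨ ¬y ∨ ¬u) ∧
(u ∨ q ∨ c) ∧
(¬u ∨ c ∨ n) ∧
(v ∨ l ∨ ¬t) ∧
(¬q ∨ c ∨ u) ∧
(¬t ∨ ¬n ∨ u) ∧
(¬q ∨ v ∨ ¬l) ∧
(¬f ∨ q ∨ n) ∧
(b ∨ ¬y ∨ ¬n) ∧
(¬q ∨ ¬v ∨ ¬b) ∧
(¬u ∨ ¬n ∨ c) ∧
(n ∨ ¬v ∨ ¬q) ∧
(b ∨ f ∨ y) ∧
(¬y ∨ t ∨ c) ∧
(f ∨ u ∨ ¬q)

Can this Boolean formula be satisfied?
No

No, the formula is not satisfiable.

No assignment of truth values to the variables can make all 43 clauses true simultaneously.

The formula is UNSAT (unsatisfiable).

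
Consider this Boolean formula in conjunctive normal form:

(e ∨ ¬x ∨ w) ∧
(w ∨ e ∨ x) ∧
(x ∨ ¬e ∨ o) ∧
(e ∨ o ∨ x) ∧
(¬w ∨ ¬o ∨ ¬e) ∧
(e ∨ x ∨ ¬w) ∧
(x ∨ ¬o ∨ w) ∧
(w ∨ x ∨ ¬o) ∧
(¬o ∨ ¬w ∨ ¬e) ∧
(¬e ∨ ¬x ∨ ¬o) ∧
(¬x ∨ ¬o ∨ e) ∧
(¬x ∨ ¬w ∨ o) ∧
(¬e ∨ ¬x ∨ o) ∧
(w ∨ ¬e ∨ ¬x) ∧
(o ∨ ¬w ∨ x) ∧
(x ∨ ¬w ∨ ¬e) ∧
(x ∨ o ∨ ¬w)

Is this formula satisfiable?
No

No, the formula is not satisfiable.

No assignment of truth values to the variables can make all 17 clauses true simultaneously.

The formula is UNSAT (unsatisfiable).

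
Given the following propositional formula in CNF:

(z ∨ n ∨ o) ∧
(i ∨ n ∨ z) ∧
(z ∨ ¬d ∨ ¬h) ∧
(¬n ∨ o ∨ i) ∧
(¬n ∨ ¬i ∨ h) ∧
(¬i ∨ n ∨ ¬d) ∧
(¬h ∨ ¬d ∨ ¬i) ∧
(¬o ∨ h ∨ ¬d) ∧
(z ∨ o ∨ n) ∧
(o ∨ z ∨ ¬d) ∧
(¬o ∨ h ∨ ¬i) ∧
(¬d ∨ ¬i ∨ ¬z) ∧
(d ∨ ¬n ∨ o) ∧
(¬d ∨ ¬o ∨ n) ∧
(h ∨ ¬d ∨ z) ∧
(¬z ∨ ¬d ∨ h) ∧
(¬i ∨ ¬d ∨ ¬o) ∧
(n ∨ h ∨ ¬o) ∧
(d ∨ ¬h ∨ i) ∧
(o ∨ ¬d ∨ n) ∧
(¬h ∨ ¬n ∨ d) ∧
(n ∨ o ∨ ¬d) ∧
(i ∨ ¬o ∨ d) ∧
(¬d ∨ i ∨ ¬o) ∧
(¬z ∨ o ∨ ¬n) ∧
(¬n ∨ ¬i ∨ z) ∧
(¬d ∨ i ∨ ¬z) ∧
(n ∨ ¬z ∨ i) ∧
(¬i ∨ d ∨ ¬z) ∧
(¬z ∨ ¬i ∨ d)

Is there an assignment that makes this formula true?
Yes

Yes, the formula is satisfiable.

One satisfying assignment is: d=False, n=False, z=False, o=True, h=True, i=True

Verification: With this assignment, all 30 clauses evaluate to true.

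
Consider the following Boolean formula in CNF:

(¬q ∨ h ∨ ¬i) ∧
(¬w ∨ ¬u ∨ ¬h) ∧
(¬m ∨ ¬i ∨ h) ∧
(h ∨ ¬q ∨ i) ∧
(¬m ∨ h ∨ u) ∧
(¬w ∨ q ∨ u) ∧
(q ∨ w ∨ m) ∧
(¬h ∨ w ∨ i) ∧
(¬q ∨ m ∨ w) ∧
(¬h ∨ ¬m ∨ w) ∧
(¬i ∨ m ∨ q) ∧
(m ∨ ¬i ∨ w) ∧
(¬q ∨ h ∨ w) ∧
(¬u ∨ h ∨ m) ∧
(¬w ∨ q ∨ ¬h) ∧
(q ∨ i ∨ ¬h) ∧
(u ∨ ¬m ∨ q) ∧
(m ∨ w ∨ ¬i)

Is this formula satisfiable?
Yes

Yes, the formula is satisfiable.

One satisfying assignment is: u=True, w=False, m=True, i=False, q=False, h=False

Verification: With this assignment, all 18 clauses evaluate to true.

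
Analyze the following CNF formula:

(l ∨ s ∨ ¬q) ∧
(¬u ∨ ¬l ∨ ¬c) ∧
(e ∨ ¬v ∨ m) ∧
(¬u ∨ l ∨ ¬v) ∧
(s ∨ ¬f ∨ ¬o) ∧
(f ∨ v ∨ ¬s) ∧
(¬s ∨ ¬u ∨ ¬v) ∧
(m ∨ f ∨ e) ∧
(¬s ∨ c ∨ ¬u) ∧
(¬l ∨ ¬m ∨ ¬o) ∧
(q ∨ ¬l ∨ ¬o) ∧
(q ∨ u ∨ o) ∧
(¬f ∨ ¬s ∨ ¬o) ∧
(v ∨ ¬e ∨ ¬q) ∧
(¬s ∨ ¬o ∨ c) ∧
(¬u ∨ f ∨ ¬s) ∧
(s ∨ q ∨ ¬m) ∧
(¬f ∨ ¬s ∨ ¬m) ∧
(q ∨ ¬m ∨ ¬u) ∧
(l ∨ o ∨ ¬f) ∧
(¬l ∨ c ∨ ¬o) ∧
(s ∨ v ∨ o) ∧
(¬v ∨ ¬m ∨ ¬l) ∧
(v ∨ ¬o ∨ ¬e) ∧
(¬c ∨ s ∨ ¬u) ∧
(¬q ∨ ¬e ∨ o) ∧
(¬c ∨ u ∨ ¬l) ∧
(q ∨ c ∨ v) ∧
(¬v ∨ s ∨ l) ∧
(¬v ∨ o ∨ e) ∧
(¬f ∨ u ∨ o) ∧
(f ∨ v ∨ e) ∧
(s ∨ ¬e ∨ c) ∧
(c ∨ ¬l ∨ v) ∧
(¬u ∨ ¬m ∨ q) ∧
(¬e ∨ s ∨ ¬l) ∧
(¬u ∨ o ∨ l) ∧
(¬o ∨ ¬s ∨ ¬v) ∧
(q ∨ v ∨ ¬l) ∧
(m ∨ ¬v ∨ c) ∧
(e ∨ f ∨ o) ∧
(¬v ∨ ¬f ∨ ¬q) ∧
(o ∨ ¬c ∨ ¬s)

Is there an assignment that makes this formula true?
No

No, the formula is not satisfiable.

No assignment of truth values to the variables can make all 43 clauses true simultaneously.

The formula is UNSAT (unsatisfiable).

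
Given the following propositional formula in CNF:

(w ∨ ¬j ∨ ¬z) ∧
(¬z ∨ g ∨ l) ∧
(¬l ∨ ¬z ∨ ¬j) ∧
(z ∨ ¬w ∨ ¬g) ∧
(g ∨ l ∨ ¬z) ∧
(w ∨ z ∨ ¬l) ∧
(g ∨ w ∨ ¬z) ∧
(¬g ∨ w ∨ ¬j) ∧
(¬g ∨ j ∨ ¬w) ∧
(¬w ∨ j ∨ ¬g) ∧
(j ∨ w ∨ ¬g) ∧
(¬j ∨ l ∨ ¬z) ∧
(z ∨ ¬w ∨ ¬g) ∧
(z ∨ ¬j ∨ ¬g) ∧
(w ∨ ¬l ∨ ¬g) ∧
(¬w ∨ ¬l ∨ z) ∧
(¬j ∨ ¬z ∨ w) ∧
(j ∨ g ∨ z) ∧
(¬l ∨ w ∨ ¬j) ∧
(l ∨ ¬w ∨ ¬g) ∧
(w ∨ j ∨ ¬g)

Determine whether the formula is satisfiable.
Yes

Yes, the formula is satisfiable.

One satisfying assignment is: j=True, z=False, l=False, g=False, w=False

Verification: With this assignment, all 21 clauses evaluate to true.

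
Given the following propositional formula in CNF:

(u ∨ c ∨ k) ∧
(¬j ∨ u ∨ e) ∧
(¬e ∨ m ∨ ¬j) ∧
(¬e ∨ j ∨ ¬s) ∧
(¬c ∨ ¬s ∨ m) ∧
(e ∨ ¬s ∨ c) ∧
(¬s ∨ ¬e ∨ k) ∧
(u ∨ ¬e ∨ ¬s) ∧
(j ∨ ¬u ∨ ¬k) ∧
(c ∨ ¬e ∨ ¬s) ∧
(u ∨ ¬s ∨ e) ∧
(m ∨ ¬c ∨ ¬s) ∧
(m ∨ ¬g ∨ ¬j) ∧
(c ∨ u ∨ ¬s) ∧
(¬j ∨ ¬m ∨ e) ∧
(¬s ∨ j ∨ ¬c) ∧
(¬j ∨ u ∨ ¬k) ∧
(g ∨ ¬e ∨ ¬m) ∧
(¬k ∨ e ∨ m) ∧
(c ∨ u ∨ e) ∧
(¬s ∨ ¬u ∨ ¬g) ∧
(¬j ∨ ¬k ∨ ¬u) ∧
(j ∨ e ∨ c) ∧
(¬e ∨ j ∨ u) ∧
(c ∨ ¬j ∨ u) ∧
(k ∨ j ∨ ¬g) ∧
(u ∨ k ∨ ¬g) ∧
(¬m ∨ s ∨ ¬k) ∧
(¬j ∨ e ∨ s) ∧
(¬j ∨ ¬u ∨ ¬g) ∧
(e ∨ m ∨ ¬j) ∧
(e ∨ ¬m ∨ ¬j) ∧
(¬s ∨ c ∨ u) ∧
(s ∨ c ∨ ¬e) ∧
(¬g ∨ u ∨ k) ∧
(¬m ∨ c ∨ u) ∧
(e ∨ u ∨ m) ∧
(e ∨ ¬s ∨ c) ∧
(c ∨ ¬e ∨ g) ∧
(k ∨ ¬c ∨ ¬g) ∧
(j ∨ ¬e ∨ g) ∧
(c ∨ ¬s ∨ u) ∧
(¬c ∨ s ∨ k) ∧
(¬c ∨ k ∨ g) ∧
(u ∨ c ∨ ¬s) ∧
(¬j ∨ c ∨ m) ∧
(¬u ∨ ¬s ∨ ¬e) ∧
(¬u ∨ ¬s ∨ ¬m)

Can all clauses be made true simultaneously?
No

No, the formula is not satisfiable.

No assignment of truth values to the variables can make all 48 clauses true simultaneously.

The formula is UNSAT (unsatisfiable).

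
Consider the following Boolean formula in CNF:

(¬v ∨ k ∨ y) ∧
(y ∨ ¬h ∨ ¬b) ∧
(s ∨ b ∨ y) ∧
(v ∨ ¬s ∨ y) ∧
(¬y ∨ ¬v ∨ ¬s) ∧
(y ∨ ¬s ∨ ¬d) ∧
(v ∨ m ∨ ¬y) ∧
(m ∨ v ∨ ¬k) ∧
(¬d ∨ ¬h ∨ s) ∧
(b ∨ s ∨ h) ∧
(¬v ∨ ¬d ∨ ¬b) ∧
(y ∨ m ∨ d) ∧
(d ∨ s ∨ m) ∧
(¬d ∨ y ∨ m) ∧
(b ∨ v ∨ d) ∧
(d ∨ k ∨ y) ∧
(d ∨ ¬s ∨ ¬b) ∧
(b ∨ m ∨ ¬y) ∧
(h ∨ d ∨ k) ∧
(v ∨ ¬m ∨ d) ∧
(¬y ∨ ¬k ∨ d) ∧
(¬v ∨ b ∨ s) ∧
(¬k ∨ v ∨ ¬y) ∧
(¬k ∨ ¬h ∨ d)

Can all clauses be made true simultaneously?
Yes

Yes, the formula is satisfiable.

One satisfying assignment is: h=False, d=False, y=False, b=True, k=True, s=False, v=True, m=True

Verification: With this assignment, all 24 clauses evaluate to true.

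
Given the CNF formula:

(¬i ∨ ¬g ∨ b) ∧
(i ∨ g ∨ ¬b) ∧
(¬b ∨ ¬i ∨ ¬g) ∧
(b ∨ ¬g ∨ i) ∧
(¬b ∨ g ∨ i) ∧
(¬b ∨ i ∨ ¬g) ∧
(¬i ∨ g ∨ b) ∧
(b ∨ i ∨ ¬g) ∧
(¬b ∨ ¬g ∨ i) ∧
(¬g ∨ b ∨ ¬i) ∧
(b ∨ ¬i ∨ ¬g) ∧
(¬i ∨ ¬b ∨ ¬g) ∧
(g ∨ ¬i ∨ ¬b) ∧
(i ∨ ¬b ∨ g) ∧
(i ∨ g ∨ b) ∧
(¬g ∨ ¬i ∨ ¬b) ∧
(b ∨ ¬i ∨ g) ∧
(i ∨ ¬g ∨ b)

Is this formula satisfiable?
No

No, the formula is not satisfiable.

No assignment of truth values to the variables can make all 18 clauses true simultaneously.

The formula is UNSAT (unsatisfiable).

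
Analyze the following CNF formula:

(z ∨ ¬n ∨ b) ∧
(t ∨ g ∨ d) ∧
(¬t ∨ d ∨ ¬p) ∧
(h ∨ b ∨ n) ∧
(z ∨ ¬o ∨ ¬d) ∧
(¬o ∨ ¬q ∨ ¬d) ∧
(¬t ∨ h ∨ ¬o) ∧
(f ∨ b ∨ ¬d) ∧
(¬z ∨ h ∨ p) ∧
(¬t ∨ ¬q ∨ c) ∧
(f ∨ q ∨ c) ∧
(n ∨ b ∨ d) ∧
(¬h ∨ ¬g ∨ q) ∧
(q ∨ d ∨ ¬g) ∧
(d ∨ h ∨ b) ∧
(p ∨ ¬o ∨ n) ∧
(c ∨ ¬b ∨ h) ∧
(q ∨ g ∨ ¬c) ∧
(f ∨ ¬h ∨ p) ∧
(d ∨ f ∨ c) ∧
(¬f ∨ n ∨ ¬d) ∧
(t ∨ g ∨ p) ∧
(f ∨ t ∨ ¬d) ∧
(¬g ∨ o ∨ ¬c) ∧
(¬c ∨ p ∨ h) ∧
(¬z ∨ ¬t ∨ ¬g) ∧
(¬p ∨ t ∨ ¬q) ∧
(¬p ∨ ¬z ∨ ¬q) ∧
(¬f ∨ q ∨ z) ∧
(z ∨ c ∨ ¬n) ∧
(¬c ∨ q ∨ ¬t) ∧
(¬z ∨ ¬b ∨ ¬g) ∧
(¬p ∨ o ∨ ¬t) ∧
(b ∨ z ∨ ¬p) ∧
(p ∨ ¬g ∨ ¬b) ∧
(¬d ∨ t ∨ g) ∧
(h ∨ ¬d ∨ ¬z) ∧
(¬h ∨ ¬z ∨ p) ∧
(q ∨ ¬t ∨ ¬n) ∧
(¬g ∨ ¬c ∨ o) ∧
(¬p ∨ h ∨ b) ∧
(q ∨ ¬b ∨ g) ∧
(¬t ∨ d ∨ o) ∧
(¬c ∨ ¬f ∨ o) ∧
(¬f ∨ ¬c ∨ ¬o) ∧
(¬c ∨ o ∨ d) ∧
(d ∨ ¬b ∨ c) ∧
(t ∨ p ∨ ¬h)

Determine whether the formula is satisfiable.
No

No, the formula is not satisfiable.

No assignment of truth values to the variables can make all 48 clauses true simultaneously.

The formula is UNSAT (unsatisfiable).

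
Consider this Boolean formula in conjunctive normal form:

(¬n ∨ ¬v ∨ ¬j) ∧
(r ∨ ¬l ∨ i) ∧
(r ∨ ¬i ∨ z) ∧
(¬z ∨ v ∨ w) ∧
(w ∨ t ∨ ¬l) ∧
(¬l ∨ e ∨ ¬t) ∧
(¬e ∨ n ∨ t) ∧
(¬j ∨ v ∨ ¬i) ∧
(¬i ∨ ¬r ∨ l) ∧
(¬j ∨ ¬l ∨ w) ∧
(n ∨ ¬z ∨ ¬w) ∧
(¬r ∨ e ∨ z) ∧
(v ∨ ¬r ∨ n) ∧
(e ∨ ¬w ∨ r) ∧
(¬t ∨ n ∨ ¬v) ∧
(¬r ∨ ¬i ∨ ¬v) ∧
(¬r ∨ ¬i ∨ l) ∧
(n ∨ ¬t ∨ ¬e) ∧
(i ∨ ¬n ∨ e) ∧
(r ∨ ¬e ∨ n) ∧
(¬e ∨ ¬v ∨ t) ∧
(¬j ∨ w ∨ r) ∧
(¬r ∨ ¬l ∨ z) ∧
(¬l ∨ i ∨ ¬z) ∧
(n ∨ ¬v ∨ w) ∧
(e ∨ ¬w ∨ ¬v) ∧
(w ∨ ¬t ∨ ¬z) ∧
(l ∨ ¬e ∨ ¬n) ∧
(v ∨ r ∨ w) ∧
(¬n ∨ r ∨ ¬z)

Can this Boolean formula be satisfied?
Yes

Yes, the formula is satisfiable.

One satisfying assignment is: i=True, j=False, r=True, t=False, n=True, l=True, v=False, e=True, z=True, w=True

Verification: With this assignment, all 30 clauses evaluate to true.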